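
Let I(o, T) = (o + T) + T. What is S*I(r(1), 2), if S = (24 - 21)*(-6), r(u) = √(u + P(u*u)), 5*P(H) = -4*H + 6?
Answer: -72 - 18*√35/5 ≈ -93.298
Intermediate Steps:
P(H) = 6/5 - 4*H/5 (P(H) = (-4*H + 6)/5 = (6 - 4*H)/5 = 6/5 - 4*H/5)
r(u) = √(6/5 + u - 4*u²/5) (r(u) = √(u + (6/5 - 4*u*u/5)) = √(u + (6/5 - 4*u²/5)) = √(6/5 + u - 4*u²/5))
S = -18 (S = 3*(-6) = -18)
I(o, T) = o + 2*T (I(o, T) = (T + o) + T = o + 2*T)
S*I(r(1), 2) = -18*(√(30 - 20*1² + 25*1)/5 + 2*2) = -18*(√(30 - 20*1 + 25)/5 + 4) = -18*(√(30 - 20 + 25)/5 + 4) = -18*(√35/5 + 4) = -18*(4 + √35/5) = -72 - 18*√35/5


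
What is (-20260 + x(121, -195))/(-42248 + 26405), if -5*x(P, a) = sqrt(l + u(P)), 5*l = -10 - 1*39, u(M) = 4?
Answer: 20260/15843 + I*sqrt(145)/396075 ≈ 1.2788 + 3.0402e-5*I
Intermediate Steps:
l = -49/5 (l = (-10 - 1*39)/5 = (-10 - 39)/5 = (1/5)*(-49) = -49/5 ≈ -9.8000)
x(P, a) = -I*sqrt(145)/25 (x(P, a) = -sqrt(-49/5 + 4)/5 = -I*sqrt(145)/25)
(-20260 + x(121, -195))/(-42248 + 26405) = (-20260 - I*sqrt(145)/25)/(-42248 + 26405) = (-20260 - I*sqrt(145)/25)/(-15843) = (-20260 - I*sqrt(145)/25)*(-1/15843) = 20260/15843 + I*sqrt(145)/396075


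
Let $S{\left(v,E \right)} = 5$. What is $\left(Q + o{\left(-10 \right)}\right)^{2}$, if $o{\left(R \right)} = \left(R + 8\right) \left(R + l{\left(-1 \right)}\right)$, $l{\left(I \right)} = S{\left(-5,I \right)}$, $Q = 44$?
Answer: $2916$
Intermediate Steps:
$l{\left(I \right)} = 5$
$o{\left(R \right)} = \left(5 + R\right) \left(8 + R\right)$ ($o{\left(R \right)} = \left(R + 8\right) \left(R + 5\right) = \left(8 + R\right) \left(5 + R\right) = \left(5 + R\right) \left(8 + R\right)$)
$\left(Q + o{\left(-10 \right)}\right)^{2} = \left(44 + \left(40 + \left(-10\right)^{2} + 13 \left(-10\right)\right)\right)^{2} = \left(44 + \left(40 + 100 - 130\right)\right)^{2} = \left(44 + 10\right)^{2} = 54^{2} = 2916$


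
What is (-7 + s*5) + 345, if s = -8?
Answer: 298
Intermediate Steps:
(-7 + s*5) + 345 = (-7 - 8*5) + 345 = (-7 - 40) + 345 = -47 + 345 = 298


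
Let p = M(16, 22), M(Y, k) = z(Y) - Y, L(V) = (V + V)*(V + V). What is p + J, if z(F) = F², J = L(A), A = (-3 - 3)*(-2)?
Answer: 816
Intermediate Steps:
A = 12 (A = -6*(-2) = 12)
L(V) = 4*V² (L(V) = (2*V)*(2*V) = 4*V²)
J = 576 (J = 4*12² = 4*144 = 576)
M(Y, k) = Y² - Y
p = 240 (p = 16*(-1 + 16) = 16*15 = 240)
p + J = 240 + 576 = 816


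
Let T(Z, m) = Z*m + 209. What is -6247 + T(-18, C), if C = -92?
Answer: -4382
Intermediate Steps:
T(Z, m) = 209 + Z*m
-6247 + T(-18, C) = -6247 + (209 - 18*(-92)) = -6247 + (209 + 1656) = -6247 + 1865 = -4382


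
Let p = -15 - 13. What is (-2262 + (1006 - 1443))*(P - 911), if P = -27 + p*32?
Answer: 4949966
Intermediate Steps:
p = -28
P = -923 (P = -27 - 28*32 = -27 - 896 = -923)
(-2262 + (1006 - 1443))*(P - 911) = (-2262 + (1006 - 1443))*(-923 - 911) = (-2262 - 437)*(-1834) = -2699*(-1834) = 4949966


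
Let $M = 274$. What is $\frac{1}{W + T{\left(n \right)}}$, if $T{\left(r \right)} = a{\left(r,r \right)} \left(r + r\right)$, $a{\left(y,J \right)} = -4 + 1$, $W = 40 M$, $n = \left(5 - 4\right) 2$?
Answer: $\frac{1}{10948} \approx 9.1341 \cdot 10^{-5}$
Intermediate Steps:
$n = 2$ ($n = 1 \cdot 2 = 2$)
$W = 10960$ ($W = 40 \cdot 274 = 10960$)
$a{\left(y,J \right)} = -3$
$T{\left(r \right)} = - 6 r$ ($T{\left(r \right)} = - 3 \left(r + r\right) = - 3 \cdot 2 r = - 6 r$)
$\frac{1}{W + T{\left(n \right)}} = \frac{1}{10960 - 12} = \frac{1}{10948}$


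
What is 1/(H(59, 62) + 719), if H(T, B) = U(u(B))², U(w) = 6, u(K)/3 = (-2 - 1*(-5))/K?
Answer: 1/755 ≈ 0.0013245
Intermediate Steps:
u(K) = 9/K (u(K) = 3*((-2 - 1*(-5))/K) = 3*((-2 + 5)/K) = 3*(3/K) = 9/K)
H(T, B) = 36 (H(T, B) = 6² = 36)
1/(H(59, 62) + 719) = 1/(36 + 719) = 1/755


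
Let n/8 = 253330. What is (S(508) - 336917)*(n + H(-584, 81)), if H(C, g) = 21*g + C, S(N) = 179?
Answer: -682822836666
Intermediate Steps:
n = 2026640 (n = 8*253330 = 2026640)
H(C, g) = C + 21*g
(S(508) - 336917)*(n + H(-584, 81)) = (179 - 336917)*(2026640 + (-584 + 21*81)) = -336738*(2026640 + (-584 + 1701)) = -336738*(2026640 + 1117) = -336738*2027757 = -682822836666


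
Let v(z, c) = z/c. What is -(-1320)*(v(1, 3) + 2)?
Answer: 3080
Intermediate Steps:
-(-1320)*(v(1, 3) + 2) = -(-1320)*(1/3 + 2) = -(-1320)*(1*(⅓) + 2) = -(-1320)*(⅓ + 2) = -(-1320)*7/3 = -264*(-35/3) = 3080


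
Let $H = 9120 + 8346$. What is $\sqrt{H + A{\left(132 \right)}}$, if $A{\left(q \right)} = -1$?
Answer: $\sqrt{17465} \approx 132.16$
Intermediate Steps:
$H = 17466$
$\sqrt{H + A{\left(132 \right)}} = \sqrt{17466 - 1} = \sqrt{17465}$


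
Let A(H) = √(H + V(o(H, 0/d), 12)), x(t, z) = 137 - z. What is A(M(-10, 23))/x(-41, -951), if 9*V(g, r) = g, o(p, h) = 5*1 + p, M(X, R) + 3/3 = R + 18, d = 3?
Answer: 3*√5/1088 ≈ 0.0061656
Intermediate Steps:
M(X, R) = 17 + R (M(X, R) = -1 + (R + 18) = -1 + (18 + R) = 17 + R)
o(p, h) = 5 + p
V(g, r) = g/9
A(H) = √(5/9 + 10*H/9) (A(H) = √(H + (5 + H)/9) = √(H + (5/9 + H/9)) = √(5/9 + 10*H/9))
A(M(-10, 23))/x(-41, -951) = (√(5 + 10*(17 + 23))/3)/(137 - 1*(-951)) = (√(5 + 10*40)/3)/(137 + 951) = (√(5 + 400)/3)/1088 = (√405/3)*(1/1088) = ((9*√5)/3)*(1/1088) = (3*√5)*(1/1088) = 3*√5/1088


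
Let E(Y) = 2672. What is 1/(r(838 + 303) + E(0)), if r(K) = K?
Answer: 1/3813 ≈ 0.00026226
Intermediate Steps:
1/(r(838 + 303) + E(0)) = 1/((838 + 303) + 2672) = 1/(1141 + 2672) = 1/3813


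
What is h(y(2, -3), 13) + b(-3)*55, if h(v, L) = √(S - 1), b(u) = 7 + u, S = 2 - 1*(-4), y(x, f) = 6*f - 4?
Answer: 220 + √5 ≈ 222.24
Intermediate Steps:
y(x, f) = -4 + 6*f
S = 6 (S = 2 + 4 = 6)
h(v, L) = √5 (h(v, L) = √(6 - 1) = √5)
h(y(2, -3), 13) + b(-3)*55 = √5 + (7 - 3)*55 = √5 + 4*55 = √5 + 220 = 220 + √5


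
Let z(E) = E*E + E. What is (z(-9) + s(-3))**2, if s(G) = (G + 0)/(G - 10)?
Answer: 881721/169 ≈ 5217.3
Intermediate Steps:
z(E) = E + E**2 (z(E) = E**2 + E = E + E**2)
s(G) = G/(-10 + G)
(z(-9) + s(-3))**2 = (-9*(1 - 9) - 3/(-10 - 3))**2 = (-9*(-8) - 3/(-13))**2 = (72 - 3*(-1/13))**2 = (72 + 3/13)**2 = (939/13)**2 = 881721/169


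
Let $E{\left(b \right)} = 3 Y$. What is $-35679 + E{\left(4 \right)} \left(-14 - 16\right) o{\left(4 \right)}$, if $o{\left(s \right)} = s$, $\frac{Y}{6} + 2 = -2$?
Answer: $-27039$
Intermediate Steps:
$Y = -24$ ($Y = -12 + 6 \left(-2\right) = -12 - 12 = -24$)
$E{\left(b \right)} = -72$ ($E{\left(b \right)} = 3 \left(-24\right) = -72$)
$-35679 + E{\left(4 \right)} \left(-14 - 16\right) o{\left(4 \right)} = -35679 + - 72 \left(-14 - 16\right) 4 = -35679 + \left(-72\right) \left(-30\right) 4 = -35679 + 2160 \cdot 4 = -35679 + 8640 = -27039$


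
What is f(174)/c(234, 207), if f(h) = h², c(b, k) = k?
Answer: 3364/23 ≈ 146.26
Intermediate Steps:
f(174)/c(234, 207) = 174²/207 = 30276*(1/207) = 3364/23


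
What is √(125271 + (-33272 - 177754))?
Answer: I*√85755 ≈ 292.84*I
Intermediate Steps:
√(125271 + (-33272 - 177754)) = √(125271 - 211026) = √(-85755) = I*√85755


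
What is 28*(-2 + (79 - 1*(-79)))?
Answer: 4368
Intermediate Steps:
28*(-2 + (79 - 1*(-79))) = 28*(-2 + (79 + 79)) = 28*(-2 + 158) = 28*156 = 4368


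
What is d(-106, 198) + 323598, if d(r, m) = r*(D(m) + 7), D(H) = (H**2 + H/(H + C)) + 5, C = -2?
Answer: -187836849/49 ≈ -3.8334e+6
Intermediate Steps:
D(H) = 5 + H**2 + H/(-2 + H) (D(H) = (H**2 + H/(H - 2)) + 5 = (H**2 + H/(-2 + H)) + 5 = 5 + H**2 + H/(-2 + H))
d(r, m) = r*(7 + (-10 + m**3 - 2*m**2 + 6*m)/(-2 + m)) (d(r, m) = r*((-10 + m**3 - 2*m**2 + 6*m)/(-2 + m) + 7) = r*(7 + (-10 + m**3 - 2*m**2 + 6*m)/(-2 + m)))
d(-106, 198) + 323598 = -106*(-24 + 198**3 - 2*198**2 + 13*198)/(-2 + 198) + 323598 = -106*(-24 + 7762392 - 2*39204 + 2574)/196 + 323598 = -106*1/196*(-24 + 7762392 - 78408 + 2574) + 323598 = -106*1/196*7686534 + 323598 = -203693151/49 + 323598 = -187836849/49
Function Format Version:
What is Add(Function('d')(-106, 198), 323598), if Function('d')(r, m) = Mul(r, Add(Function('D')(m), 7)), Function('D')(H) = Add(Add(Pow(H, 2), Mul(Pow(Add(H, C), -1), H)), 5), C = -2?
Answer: Rational(-187836849, 49) ≈ -3.8334e+6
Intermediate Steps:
Function('D')(H) = Add(5, Pow(H, 2), Mul(H, Pow(Add(-2, H), -1))) (Function('D')(H) = Add(Add(Pow(H, 2), Mul(Pow(Add(H, -2), -1), H)), 5) = Add(Add(Pow(H, 2), Mul(Pow(Add(-2, H), -1), H)), 5) = Add(Add(Pow(H, 2), Mul(H, Pow(Add(-2, H), -1))), 5) = Add(5, Pow(H, 2), Mul(H, Pow(Add(-2, H), -1))))
Function('d')(r, m) = Mul(r, Add(7, Mul(Pow(Add(-2, m), -1), Add(-10, Pow(m, 3), Mul(-2, Pow(m, 2)), Mul(6, m))))) (Function('d')(r, m) = Mul(r, Add(Mul(Pow(Add(-2, m), -1), Add(-10, Pow(m, 3), Mul(-2, Pow(m, 2)), Mul(6, m))), 7)) = Mul(r, Add(7, Mul(Pow(Add(-2, m), -1), Add(-10, Pow(m, 3), Mul(-2, Pow(m, 2)), Mul(6, m))))))
Add(Function('d')(-106, 198), 323598) = Add(Mul(-106, Pow(Add(-2, 198), -1), Add(-24, Pow(198, 3), Mul(-2, Pow(198, 2)), Mul(13, 198))), 323598) = Add(Mul(-106, Pow(196, -1), Add(-24, 7762392, Mul(-2, 39204), 2574)), 323598) = Add(Mul(-106, Rational(1, 196), Add(-24, 7762392, -78408, 2574)), 323598) = Add(Mul(-106, Rational(1, 196), 7686534), 323598) = Add(Rational(-203693151, 49), 323598) = Rational(-187836849, 49)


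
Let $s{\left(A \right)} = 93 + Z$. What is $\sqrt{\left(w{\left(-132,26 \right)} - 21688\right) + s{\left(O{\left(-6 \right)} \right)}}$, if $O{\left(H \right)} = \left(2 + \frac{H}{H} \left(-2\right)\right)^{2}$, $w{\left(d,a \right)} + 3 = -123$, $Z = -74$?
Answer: $i \sqrt{21795} \approx 147.63 i$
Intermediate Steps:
$w{\left(d,a \right)} = -126$ ($w{\left(d,a \right)} = -3 - 123 = -126$)
$O{\left(H \right)} = 0$ ($O{\left(H \right)} = \left(2 + 1 \left(-2\right)\right)^{2} = \left(2 - 2\right)^{2} = 0^{2} = 0$)
$s{\left(A \right)} = 19$ ($s{\left(A \right)} = 93 - 74 = 19$)
$\sqrt{\left(w{\left(-132,26 \right)} - 21688\right) + s{\left(O{\left(-6 \right)} \right)}} = \sqrt{\left(-126 - 21688\right) + 19} = \sqrt{-21814 + 19} = \sqrt{-21795} = i \sqrt{21795}$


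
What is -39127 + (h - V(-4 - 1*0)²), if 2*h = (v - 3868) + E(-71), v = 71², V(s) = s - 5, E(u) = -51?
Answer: -38647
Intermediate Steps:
V(s) = -5 + s
v = 5041
h = 561 (h = ((5041 - 3868) - 51)/2 = (1173 - 51)/2 = (½)*1122 = 561)
-39127 + (h - V(-4 - 1*0)²) = -39127 + (561 - (-5 + (-4 - 1*0))²) = -39127 + (561 - (-5 + (-4 + 0))²) = -39127 + (561 - (-5 - 4)²) = -39127 + (561 - 1*(-9)²) = -39127 + (561 - 1*81) = -39127 + (561 - 81) = -39127 + 480 = -38647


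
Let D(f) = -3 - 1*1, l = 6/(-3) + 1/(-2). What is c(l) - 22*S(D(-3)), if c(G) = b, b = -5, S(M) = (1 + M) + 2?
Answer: 17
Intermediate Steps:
l = -5/2 (l = 6*(-⅓) + 1*(-½) = -2 - ½ = -5/2 ≈ -2.5000)
D(f) = -4 (D(f) = -3 - 1 = -4)
S(M) = 3 + M
c(G) = -5
c(l) - 22*S(D(-3)) = -5 - 22*(3 - 4) = -5 - 22*(-1) = -5 + 22 = 17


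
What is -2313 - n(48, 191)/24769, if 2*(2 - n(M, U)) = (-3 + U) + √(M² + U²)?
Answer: -57290605/24769 + √38785/49538 ≈ -2313.0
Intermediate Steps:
n(M, U) = 7/2 - U/2 - √(M² + U²)/2 (n(M, U) = 2 - ((-3 + U) + √(M² + U²))/2 = 2 - (-3 + U + √(M² + U²))/2 = 2 + (3/2 - U/2 - √(M² + U²)/2) = 7/2 - U/2 - √(M² + U²)/2)
-2313 - n(48, 191)/24769 = -2313 - (7/2 - ½*191 - √(48² + 191²)/2)/24769 = -2313 - (7/2 - 191/2 - √(2304 + 36481)/2)/24769 = -2313 - (7/2 - 191/2 - √38785/2)/24769 = -2313 - (-92 - √38785/2)/24769 = -2313 - (-92/24769 - √38785/49538) = -2313 + (92/24769 + √38785/49538) = -57290605/24769 + √38785/49538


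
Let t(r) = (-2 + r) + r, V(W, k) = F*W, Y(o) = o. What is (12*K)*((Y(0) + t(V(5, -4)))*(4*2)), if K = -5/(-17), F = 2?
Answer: 8640/17 ≈ 508.24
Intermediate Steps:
V(W, k) = 2*W
K = 5/17 (K = -5*(-1/17) = 5/17 ≈ 0.29412)
t(r) = -2 + 2*r
(12*K)*((Y(0) + t(V(5, -4)))*(4*2)) = (12*(5/17))*((0 + (-2 + 2*(2*5)))*(4*2)) = 60*((0 + (-2 + 2*10))*8)/17 = 60*((0 + (-2 + 20))*8)/17 = 60*((0 + 18)*8)/17 = 60*(18*8)/17 = (60/17)*144 = 8640/17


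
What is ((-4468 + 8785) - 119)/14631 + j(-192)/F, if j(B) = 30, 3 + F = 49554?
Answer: 69484676/241660227 ≈ 0.28753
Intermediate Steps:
F = 49551 (F = -3 + 49554 = 49551)
((-4468 + 8785) - 119)/14631 + j(-192)/F = ((-4468 + 8785) - 119)/14631 + 30/49551 = (4317 - 119)*(1/14631) + 30*(1/49551) = 4198*(1/14631) + 10/16517 = 4198/14631 + 10/16517 = 69484676/241660227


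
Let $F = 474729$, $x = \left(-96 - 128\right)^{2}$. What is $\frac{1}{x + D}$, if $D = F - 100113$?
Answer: $\frac{1}{424792} \approx 2.3541 \cdot 10^{-6}$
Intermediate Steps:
$x = 50176$ ($x = \left(-224\right)^{2} = 50176$)
$D = 374616$ ($D = 474729 - 100113 = 374616$)
$\frac{1}{x + D} = \frac{1}{50176 + 374616} = \frac{1}{424792}$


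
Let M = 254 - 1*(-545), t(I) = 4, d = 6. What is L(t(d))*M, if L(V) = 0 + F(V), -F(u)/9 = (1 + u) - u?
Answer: -7191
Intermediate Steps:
F(u) = -9 (F(u) = -9*((1 + u) - u) = -9*1 = -9)
L(V) = -9 (L(V) = 0 - 9 = -9)
M = 799 (M = 254 + 545 = 799)
L(t(d))*M = -9*799 = -7191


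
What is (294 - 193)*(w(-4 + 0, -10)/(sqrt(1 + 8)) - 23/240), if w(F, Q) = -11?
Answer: -30401/80 ≈ -380.01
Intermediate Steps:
(294 - 193)*(w(-4 + 0, -10)/(sqrt(1 + 8)) - 23/240) = (294 - 193)*(-11/sqrt(1 + 8) - 23/240) = 101*(-11/(sqrt(9)) - 23*1/240) = 101*(-11/3 - 23/240) = 101*(-301/80) = -30401/80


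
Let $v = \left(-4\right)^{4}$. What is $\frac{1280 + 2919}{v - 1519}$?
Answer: $- \frac{4199}{1263} \approx -3.3246$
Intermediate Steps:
$v = 256$
$\frac{1280 + 2919}{v - 1519} = \frac{1280 + 2919}{256 - 1519} = \frac{4199}{-1263} = 4199 \left(- \frac{1}{1263}\right) = - \frac{4199}{1263}$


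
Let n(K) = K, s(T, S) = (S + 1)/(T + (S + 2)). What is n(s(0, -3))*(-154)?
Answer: -308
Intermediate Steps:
s(T, S) = (1 + S)/(2 + S + T) (s(T, S) = (1 + S)/(T + (2 + S)) = (1 + S)/(2 + S + T))
n(s(0, -3))*(-154) = ((1 - 3)/(2 - 3 + 0))*(-154) = (-2/(-1))*(-154) = -1*(-2)*(-154) = 2*(-154) = -308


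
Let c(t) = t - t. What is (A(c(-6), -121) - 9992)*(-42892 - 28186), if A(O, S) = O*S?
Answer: 710211376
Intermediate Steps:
c(t) = 0
(A(c(-6), -121) - 9992)*(-42892 - 28186) = (0*(-121) - 9992)*(-42892 - 28186) = (0 - 9992)*(-71078) = -9992*(-71078) = 710211376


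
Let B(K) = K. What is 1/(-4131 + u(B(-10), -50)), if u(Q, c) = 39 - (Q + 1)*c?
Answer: -1/4542 ≈ -0.00022017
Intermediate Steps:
u(Q, c) = 39 - c*(1 + Q) (u(Q, c) = 39 - (1 + Q)*c = 39 - c*(1 + Q))
1/(-4131 + u(B(-10), -50)) = 1/(-4131 + (39 - 1*(-50) - 1*(-10)*(-50))) = 1/(-4131 + (39 + 50 - 500)) = 1/(-4131 - 411) = 1/(-4542) = -1/4542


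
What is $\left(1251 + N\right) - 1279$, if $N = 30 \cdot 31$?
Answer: $902$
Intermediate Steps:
$N = 930$
$\left(1251 + N\right) - 1279 = \left(1251 + 930\right) - 1279 = 2181 - 1279 = 902$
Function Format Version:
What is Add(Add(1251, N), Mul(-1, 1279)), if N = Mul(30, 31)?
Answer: 902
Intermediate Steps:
N = 930
Add(Add(1251, N), Mul(-1, 1279)) = Add(Add(1251, 930), Mul(-1, 1279)) = Add(2181, -1279) = 902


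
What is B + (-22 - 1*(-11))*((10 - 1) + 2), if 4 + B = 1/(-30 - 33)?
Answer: -7876/63 ≈ -125.02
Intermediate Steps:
B = -253/63 (B = -4 + 1/(-30 - 33) = -4 + 1/(-63) = -4 - 1/63 = -253/63 ≈ -4.0159)
B + (-22 - 1*(-11))*((10 - 1) + 2) = -253/63 + (-22 - 1*(-11))*((10 - 1) + 2) = -253/63 + (-22 + 11)*(9 + 2) = -253/63 - 11*11 = -253/63 - 121 = -7876/63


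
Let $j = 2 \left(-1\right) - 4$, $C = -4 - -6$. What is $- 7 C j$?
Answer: $84$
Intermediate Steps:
$C = 2$ ($C = -4 + 6 = 2$)
$j = -6$ ($j = -2 - 4 = -6$)
$- 7 C j = \left(-7\right) 2 \left(-6\right) = \left(-14\right) \left(-6\right) = 84$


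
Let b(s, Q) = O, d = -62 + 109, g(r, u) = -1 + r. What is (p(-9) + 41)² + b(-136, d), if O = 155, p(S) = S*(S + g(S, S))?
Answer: 45099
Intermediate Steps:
p(S) = S*(-1 + 2*S) (p(S) = S*(S + (-1 + S)) = S*(-1 + 2*S))
d = 47
b(s, Q) = 155
(p(-9) + 41)² + b(-136, d) = (-9*(-1 + 2*(-9)) + 41)² + 155 = (-9*(-1 - 18) + 41)² + 155 = (-9*(-19) + 41)² + 155 = (171 + 41)² + 155 = 212² + 155 = 44944 + 155 = 45099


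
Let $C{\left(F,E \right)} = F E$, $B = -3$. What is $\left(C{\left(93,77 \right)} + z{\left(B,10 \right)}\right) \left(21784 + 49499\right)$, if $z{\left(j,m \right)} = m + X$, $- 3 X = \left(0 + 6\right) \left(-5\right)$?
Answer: $511883223$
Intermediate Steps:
$C{\left(F,E \right)} = E F$
$X = 10$ ($X = - \frac{\left(0 + 6\right) \left(-5\right)}{3} = - \frac{6 \left(-5\right)}{3} = \left(- \frac{1}{3}\right) \left(-30\right) = 10$)
$z{\left(j,m \right)} = 10 + m$ ($z{\left(j,m \right)} = m + 10 = 10 + m$)
$\left(C{\left(93,77 \right)} + z{\left(B,10 \right)}\right) \left(21784 + 49499\right) = \left(77 \cdot 93 + \left(10 + 10\right)\right) \left(21784 + 49499\right) = \left(7161 + 20\right) 71283 = 7181 \cdot 71283 = 511883223$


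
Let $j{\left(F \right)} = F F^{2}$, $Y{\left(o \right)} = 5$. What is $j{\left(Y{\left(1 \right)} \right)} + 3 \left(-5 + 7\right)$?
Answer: $131$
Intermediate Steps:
$j{\left(F \right)} = F^{3}$
$j{\left(Y{\left(1 \right)} \right)} + 3 \left(-5 + 7\right) = 5^{3} + 3 \left(-5 + 7\right) = 125 + 3 \cdot 2 = 125 + 6 = 131$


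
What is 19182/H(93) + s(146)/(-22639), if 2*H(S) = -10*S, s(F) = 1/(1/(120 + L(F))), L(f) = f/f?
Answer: -144772521/3509045 ≈ -41.257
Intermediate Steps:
L(f) = 1
s(F) = 121 (s(F) = 1/(1/(120 + 1)) = 1/(1/121) = 121)
H(S) = -5*S (H(S) = (-10*S)/2 = -5*S)
19182/H(93) + s(146)/(-22639) = 19182/((-5*93)) + 121/(-22639) = 19182/(-465) + 121*(-1/22639) = 19182*(-1/465) - 121/22639 = -6394/155 - 121/22639 = -144772521/3509045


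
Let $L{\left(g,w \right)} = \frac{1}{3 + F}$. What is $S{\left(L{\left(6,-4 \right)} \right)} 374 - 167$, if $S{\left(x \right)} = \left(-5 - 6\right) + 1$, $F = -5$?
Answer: $-3907$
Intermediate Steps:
$L{\left(g,w \right)} = - \frac{1}{2}$ ($L{\left(g,w \right)} = \frac{1}{3 - 5} = \frac{1}{-2} = - \frac{1}{2}$)
$S{\left(x \right)} = -10$ ($S{\left(x \right)} = -11 + 1 = -10$)
$S{\left(L{\left(6,-4 \right)} \right)} 374 - 167 = \left(-10\right) 374 - 167 = -3740 - 167 = -3907$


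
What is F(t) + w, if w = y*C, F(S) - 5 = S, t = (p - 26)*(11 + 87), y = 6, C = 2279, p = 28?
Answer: 13875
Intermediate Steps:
t = 196 (t = (28 - 26)*(11 + 87) = 2*98 = 196)
F(S) = 5 + S
w = 13674 (w = 6*2279 = 13674)
F(t) + w = (5 + 196) + 13674 = 201 + 13674 = 13875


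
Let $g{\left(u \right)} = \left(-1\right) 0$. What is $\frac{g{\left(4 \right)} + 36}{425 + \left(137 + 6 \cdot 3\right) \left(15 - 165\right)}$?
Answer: $- \frac{36}{22825} \approx -0.0015772$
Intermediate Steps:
$g{\left(u \right)} = 0$
$\frac{g{\left(4 \right)} + 36}{425 + \left(137 + 6 \cdot 3\right) \left(15 - 165\right)} = \frac{0 + 36}{425 + \left(137 + 6 \cdot 3\right) \left(15 - 165\right)} = \frac{36}{425 + \left(137 + 18\right) \left(-150\right)} = \frac{36}{425 + 155 \left(-150\right)} = \frac{36}{425 - 23250} = \frac{36}{-22825} = 36 \left(- \frac{1}{22825}\right) = - \frac{36}{22825}$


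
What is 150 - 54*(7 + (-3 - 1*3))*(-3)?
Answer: 312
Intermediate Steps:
150 - 54*(7 + (-3 - 1*3))*(-3) = 150 - 54*(7 + (-3 - 3))*(-3) = 150 - 54*(7 - 6)*(-3) = 150 - 54*(-3) = 150 + 162 = 312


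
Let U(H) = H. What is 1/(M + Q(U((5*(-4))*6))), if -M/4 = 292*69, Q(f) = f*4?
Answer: -1/81072 ≈ -1.2335e-5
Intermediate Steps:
Q(f) = 4*f
M = -80592 (M = -1168*69 = -4*20148 = -80592)
1/(M + Q(U((5*(-4))*6))) = 1/(-80592 + 4*((5*(-4))*6)) = 1/(-80592 + 4*(-20*6)) = 1/(-80592 + 4*(-120)) = 1/(-80592 - 480) = 1/(-81072) = -1/81072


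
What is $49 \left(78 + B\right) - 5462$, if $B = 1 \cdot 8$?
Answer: $-1248$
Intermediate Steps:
$B = 8$
$49 \left(78 + B\right) - 5462 = 49 \left(78 + 8\right) - 5462 = 49 \cdot 86 - 5462 = 4214 - 5462 = -1248$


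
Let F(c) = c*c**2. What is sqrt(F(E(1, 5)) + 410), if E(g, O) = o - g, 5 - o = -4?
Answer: sqrt(922) ≈ 30.364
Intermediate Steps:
o = 9 (o = 5 - 1*(-4) = 5 + 4 = 9)
E(g, O) = 9 - g
F(c) = c**3
sqrt(F(E(1, 5)) + 410) = sqrt((9 - 1*1)**3 + 410) = sqrt((9 - 1)**3 + 410) = sqrt(8**3 + 410) = sqrt(512 + 410) = sqrt(922)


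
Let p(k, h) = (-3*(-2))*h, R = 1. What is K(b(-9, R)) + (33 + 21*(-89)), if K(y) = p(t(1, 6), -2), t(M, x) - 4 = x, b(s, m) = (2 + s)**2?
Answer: -1848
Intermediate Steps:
t(M, x) = 4 + x
p(k, h) = 6*h
K(y) = -12 (K(y) = 6*(-2) = -12)
K(b(-9, R)) + (33 + 21*(-89)) = -12 + (33 + 21*(-89)) = -12 + (33 - 1869) = -12 - 1836 = -1848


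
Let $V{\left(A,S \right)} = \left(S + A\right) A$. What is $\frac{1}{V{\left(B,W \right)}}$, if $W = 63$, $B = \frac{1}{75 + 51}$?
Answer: $\frac{15876}{7939} \approx 1.9997$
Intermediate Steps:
$B = \frac{1}{126} \approx 0.0079365$
$V{\left(A,S \right)} = A \left(A + S\right)$ ($V{\left(A,S \right)} = \left(A + S\right) A = A \left(A + S\right)$)
$\frac{1}{V{\left(B,W \right)}} = \frac{1}{\frac{1}{126} \left(\frac{1}{126} + 63\right)} = \frac{1}{\frac{1}{126} \cdot \frac{7939}{126}} = \frac{1}{\frac{7939}{15876}} = \frac{15876}{7939}$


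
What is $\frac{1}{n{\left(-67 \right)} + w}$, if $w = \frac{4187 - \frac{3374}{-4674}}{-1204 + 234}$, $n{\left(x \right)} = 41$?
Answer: $\frac{1133445}{41577892} \approx 0.027261$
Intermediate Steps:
$w = - \frac{4893353}{1133445}$ ($w = \frac{4187 - - \frac{1687}{2337}}{-970} = \left(4187 + \frac{1687}{2337}\right) \left(- \frac{1}{970}\right) = \frac{9786706}{2337} \left(- \frac{1}{970}\right) = - \frac{4893353}{1133445} \approx -4.3172$)
$\frac{1}{n{\left(-67 \right)} + w} = \frac{1}{41 - \frac{4893353}{1133445}} = \frac{1}{\frac{41577892}{1133445}} = \frac{1133445}{41577892}$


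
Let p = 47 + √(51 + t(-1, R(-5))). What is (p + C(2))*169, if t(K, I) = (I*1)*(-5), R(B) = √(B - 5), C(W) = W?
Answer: 8281 + 169*√(51 - 5*I*√10) ≈ 9502.0 - 184.93*I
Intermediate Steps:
R(B) = √(-5 + B)
t(K, I) = -5*I (t(K, I) = I*(-5) = -5*I)
p = 47 + √(51 - 5*I*√10) (p = 47 + √(51 - 5*√(-5 - 5)) = 47 + √(51 - 5*I*√10) ≈ 54.225 - 1.0942*I)
(p + C(2))*169 = ((47 + √(51 - 5*I*√10)) + 2)*169 = (49 + √(51 - 5*I*√10))*169 = 8281 + 169*√(51 - 5*I*√10)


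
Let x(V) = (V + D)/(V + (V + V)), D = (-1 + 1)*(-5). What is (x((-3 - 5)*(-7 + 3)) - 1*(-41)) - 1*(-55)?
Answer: 289/3 ≈ 96.333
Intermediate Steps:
D = 0 (D = 0*(-5) = 0)
x(V) = ⅓ (x(V) = (V + 0)/(V + (V + V)) = V/(V + 2*V) = V/((3*V)) = V*(1/(3*V)) = ⅓)
(x((-3 - 5)*(-7 + 3)) - 1*(-41)) - 1*(-55) = (⅓ - 1*(-41)) - 1*(-55) = (⅓ + 41) + 55 = 124/3 + 55 = 289/3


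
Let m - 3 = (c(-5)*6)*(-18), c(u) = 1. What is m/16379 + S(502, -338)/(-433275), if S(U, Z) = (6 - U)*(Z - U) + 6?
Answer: -2289912903/2365537075 ≈ -0.96803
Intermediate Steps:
m = -105 (m = 3 + (1*6)*(-18) = 3 + 6*(-18) = 3 - 108 = -105)
S(U, Z) = 6 + (6 - U)*(Z - U)
m/16379 + S(502, -338)/(-433275) = -105/16379 + (6 + 502**2 - 6*502 + 6*(-338) - 1*502*(-338))/(-433275) = -105*1/16379 + (6 + 252004 - 3012 - 2028 + 169676)*(-1/433275) = -105/16379 + 416646*(-1/433275) = -105/16379 - 138882/144425 = -2289912903/2365537075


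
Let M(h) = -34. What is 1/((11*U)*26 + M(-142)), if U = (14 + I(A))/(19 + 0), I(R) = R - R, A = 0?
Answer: 19/3358 ≈ 0.0056581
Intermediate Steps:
I(R) = 0
U = 14/19 (U = (14 + 0)/(19 + 0) = 14/19 ≈ 0.73684)
1/((11*U)*26 + M(-142)) = 1/((11*(14/19))*26 - 34) = 1/((154/19)*26 - 34) = 1/(4004/19 - 34) = 1/(3358/19) = 19/3358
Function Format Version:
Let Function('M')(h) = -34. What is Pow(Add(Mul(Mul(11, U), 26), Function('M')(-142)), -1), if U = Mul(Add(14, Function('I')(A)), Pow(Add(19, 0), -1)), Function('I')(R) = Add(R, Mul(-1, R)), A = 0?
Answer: Rational(19, 3358) ≈ 0.0056581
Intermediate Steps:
Function('I')(R) = 0
U = Rational(14, 19) (U = Mul(Add(14, 0), Pow(Add(19, 0), -1)) = Mul(14, Pow(19, -1)) = Mul(14, Rational(1, 19)) = Rational(14, 19) ≈ 0.73684)
Pow(Add(Mul(Mul(11, U), 26), Function('M')(-142)), -1) = Pow(Add(Mul(Mul(11, Rational(14, 19)), 26), -34), -1) = Pow(Add(Mul(Rational(154, 19), 26), -34), -1) = Pow(Add(Rational(4004, 19), -34), -1) = Pow(Rational(3358, 19), -1) = Rational(19, 3358)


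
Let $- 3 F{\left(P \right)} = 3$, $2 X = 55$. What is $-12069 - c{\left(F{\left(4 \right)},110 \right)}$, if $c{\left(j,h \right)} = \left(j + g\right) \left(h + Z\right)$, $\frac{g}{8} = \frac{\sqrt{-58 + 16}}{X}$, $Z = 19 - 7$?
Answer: $-11947 - \frac{1952 i \sqrt{42}}{55} \approx -11947.0 - 230.01 i$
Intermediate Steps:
$X = \frac{55}{2}$ ($X = \frac{1}{2} \cdot 55 = \frac{55}{2} \approx 27.5$)
$F{\left(P \right)} = -1$ ($F{\left(P \right)} = \left(- \frac{1}{3}\right) 3 = -1$)
$Z = 12$ ($Z = 19 - 7 = 12$)
$g = \frac{16 i \sqrt{42}}{55}$ ($g = 8 \frac{\sqrt{-58 + 16}}{\frac{55}{2}} = 8 \sqrt{-42} \cdot \frac{2}{55} = 8 i \sqrt{42} \cdot \frac{2}{55} = 8 \frac{2 i \sqrt{42}}{55} = \frac{16 i \sqrt{42}}{55} \approx 1.8853 i$)
$c{\left(j,h \right)} = \left(12 + h\right) \left(j + \frac{16 i \sqrt{42}}{55}\right)$ ($c{\left(j,h \right)} = \left(j + \frac{16 i \sqrt{42}}{55}\right) \left(h + 12\right) = \left(j + \frac{16 i \sqrt{42}}{55}\right) \left(12 + h\right) = \left(12 + h\right) \left(j + \frac{16 i \sqrt{42}}{55}\right)$)
$-12069 - c{\left(F{\left(4 \right)},110 \right)} = -12069 - \left(12 \left(-1\right) + 110 \left(-1\right) + \frac{192 i \sqrt{42}}{55} + \frac{16}{55} i 110 \sqrt{42}\right) = -12069 - \left(-12 - 110 + \frac{192 i \sqrt{42}}{55} + 32 i \sqrt{42}\right) = -12069 - \left(-122 + \frac{1952 i \sqrt{42}}{55}\right) = -12069 + \left(122 - \frac{1952 i \sqrt{42}}{55}\right) = -11947 - \frac{1952 i \sqrt{42}}{55}$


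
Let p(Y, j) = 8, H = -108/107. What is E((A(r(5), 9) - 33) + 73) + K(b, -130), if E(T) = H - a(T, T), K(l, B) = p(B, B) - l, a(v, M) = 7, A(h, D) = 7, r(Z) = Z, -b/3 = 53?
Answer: 17012/107 ≈ 158.99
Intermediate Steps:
b = -159 (b = -3*53 = -159)
H = -108/107 (H = -108*1/107 = -108/107 ≈ -1.0093)
K(l, B) = 8 - l
E(T) = -857/107 (E(T) = -108/107 - 1*7 = -108/107 - 7 = -857/107)
E((A(r(5), 9) - 33) + 73) + K(b, -130) = -857/107 + (8 - 1*(-159)) = -857/107 + (8 + 159) = -857/107 + 167 = 17012/107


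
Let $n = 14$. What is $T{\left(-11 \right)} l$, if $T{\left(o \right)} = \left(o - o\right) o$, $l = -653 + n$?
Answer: $0$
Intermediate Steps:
$l = -639$ ($l = -653 + 14 = -639$)
$T{\left(o \right)} = 0$ ($T{\left(o \right)} = 0 o = 0$)
$T{\left(-11 \right)} l = 0 \left(-639\right) = 0$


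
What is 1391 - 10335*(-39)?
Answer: 404456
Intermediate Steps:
1391 - 10335*(-39) = 1391 - 795*(-507) = 1391 + 403065 = 404456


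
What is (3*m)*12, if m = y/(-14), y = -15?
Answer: 270/7 ≈ 38.571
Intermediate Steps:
m = 15/14 (m = -15/(-14) = -15*(-1/14) = 15/14 ≈ 1.0714)
(3*m)*12 = (3*(15/14))*12 = (45/14)*12 = 270/7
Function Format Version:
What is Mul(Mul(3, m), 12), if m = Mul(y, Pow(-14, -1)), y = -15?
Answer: Rational(270, 7) ≈ 38.571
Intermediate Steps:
m = Rational(15, 14) (m = Mul(-15, Pow(-14, -1)) = Mul(-15, Rational(-1, 14)) = Rational(15, 14) ≈ 1.0714)
Mul(Mul(3, m), 12) = Mul(Mul(3, Rational(15, 14)), 12) = Mul(Rational(45, 14), 12) = Rational(270, 7)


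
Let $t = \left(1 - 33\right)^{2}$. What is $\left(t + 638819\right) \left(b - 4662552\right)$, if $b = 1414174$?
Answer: $-2078451924654$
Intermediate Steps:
$t = 1024$ ($t = \left(-32\right)^{2} = 1024$)
$\left(t + 638819\right) \left(b - 4662552\right) = \left(1024 + 638819\right) \left(1414174 - 4662552\right) = 639843 \left(-3248378\right) = -2078451924654$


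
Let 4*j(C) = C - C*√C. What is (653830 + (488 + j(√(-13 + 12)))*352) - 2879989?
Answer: -2054383 - 88*I^(3/2) + 88*I ≈ -2.0543e+6 + 25.775*I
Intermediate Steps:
j(C) = -C^(3/2)/4 + C/4 (j(C) = (C - C*√C)/4 = (C - C^(3/2))/4 = -C^(3/2)/4 + C/4)
(653830 + (488 + j(√(-13 + 12)))*352) - 2879989 = (653830 + (488 + (-(-13 + 12)^(¾)/4 + √(-13 + 12)/4))*352) - 2879989 = (653830 + (488 + (-(-1)^(¾)/4 + √(-1)/4))*352) - 2879989 = (653830 + (488 + (-I^(3/2)/4 + I/4))*352) - 2879989 = (653830 + (488 - I^(3/2)/4 + I/4)*352) - 2879989 = (653830 + (171776 - 88*I^(3/2) + 88*I)) - 2879989 = (825606 - 88*I^(3/2) + 88*I) - 2879989 = -2054383 - 88*I^(3/2) + 88*I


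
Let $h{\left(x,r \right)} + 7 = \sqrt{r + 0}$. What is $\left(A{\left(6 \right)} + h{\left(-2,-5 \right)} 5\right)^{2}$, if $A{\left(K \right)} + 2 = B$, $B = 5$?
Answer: $899 - 320 i \sqrt{5} \approx 899.0 - 715.54 i$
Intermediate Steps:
$h{\left(x,r \right)} = -7 + \sqrt{r}$ ($h{\left(x,r \right)} = -7 + \sqrt{r + 0} = -7 + \sqrt{r}$)
$A{\left(K \right)} = 3$ ($A{\left(K \right)} = -2 + 5 = 3$)
$\left(A{\left(6 \right)} + h{\left(-2,-5 \right)} 5\right)^{2} = \left(3 + \left(-7 + \sqrt{-5}\right) 5\right)^{2} = \left(3 + \left(-7 + i \sqrt{5}\right) 5\right)^{2} = \left(3 - \left(35 - 5 i \sqrt{5}\right)\right)^{2} = \left(-32 + 5 i \sqrt{5}\right)^{2}$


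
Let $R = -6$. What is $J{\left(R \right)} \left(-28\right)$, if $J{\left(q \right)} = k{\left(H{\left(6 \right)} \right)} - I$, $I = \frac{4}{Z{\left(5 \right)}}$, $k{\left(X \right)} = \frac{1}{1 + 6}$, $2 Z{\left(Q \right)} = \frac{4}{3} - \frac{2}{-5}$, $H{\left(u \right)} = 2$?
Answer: $\frac{1628}{13} \approx 125.23$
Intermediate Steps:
$Z{\left(Q \right)} = \frac{13}{15}$ ($Z{\left(Q \right)} = \frac{\frac{4}{3} - \frac{2}{-5}}{2} = \frac{4 \cdot \frac{1}{3} - - \frac{2}{5}}{2} = \frac{\frac{4}{3} + \frac{2}{5}}{2} = \frac{1}{2} \cdot \frac{26}{15} = \frac{13}{15}$)
$k{\left(X \right)} = \frac{1}{7}$
$I = \frac{60}{13}$ ($I = \frac{4}{\frac{13}{15}} = 4 \cdot \frac{15}{13} = \frac{60}{13} \approx 4.6154$)
$J{\left(q \right)} = - \frac{407}{91}$ ($J{\left(q \right)} = \frac{1}{7} - \frac{60}{13} = - \frac{407}{91}$)
$J{\left(R \right)} \left(-28\right) = \left(- \frac{407}{91}\right) \left(-28\right) = \frac{1628}{13}$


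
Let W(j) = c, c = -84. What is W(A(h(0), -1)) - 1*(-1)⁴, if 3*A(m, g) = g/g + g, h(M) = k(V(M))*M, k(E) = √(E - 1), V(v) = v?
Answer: -85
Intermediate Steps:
k(E) = √(-1 + E)
h(M) = M*√(-1 + M) (h(M) = √(-1 + M)*M = M*√(-1 + M))
A(m, g) = ⅓ + g/3 (A(m, g) = (g/g + g)/3 = (1 + g)/3 = ⅓ + g/3)
W(j) = -84
W(A(h(0), -1)) - 1*(-1)⁴ = -84 - 1*(-1)⁴ = -84 - 1*1 = -84 - 1 = -85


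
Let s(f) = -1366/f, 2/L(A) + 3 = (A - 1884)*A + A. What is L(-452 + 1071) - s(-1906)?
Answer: -534394083/745645307 ≈ -0.71669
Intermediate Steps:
L(A) = 2/(-3 + A + A*(-1884 + A)) (L(A) = 2/(-3 + ((A - 1884)*A + A)) = 2/(-3 + ((-1884 + A)*A + A)) = 2/(-3 + (A*(-1884 + A) + A)) = 2/(-3 + (A + A*(-1884 + A))) = 2/(-3 + A + A*(-1884 + A)))
L(-452 + 1071) - s(-1906) = 2/(-3 + (-452 + 1071)**2 - 1883*(-452 + 1071)) - (-1366)/(-1906) = 2/(-3 + 619**2 - 1883*619) - (-1366)*(-1)/1906 = 2/(-3 + 383161 - 1165577) - 1*683/953 = 2/(-782419) - 683/953 = 2*(-1/782419) - 683/953 = -2/782419 - 683/953 = -534394083/745645307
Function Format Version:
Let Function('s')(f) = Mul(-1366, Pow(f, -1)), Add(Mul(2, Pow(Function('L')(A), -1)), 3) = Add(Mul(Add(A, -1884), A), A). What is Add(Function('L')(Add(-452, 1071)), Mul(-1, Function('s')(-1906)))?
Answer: Rational(-534394083, 745645307) ≈ -0.71669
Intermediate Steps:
Function('L')(A) = Mul(2, Pow(Add(-3, A, Mul(A, Add(-1884, A))), -1)) (Function('L')(A) = Mul(2, Pow(Add(-3, Add(Mul(Add(A, -1884), A), A)), -1)) = Mul(2, Pow(Add(-3, Add(Mul(Add(-1884, A), A), A)), -1)) = Mul(2, Pow(Add(-3, Add(Mul(A, Add(-1884, A)), A)), -1)) = Mul(2, Pow(Add(-3, Add(A, Mul(A, Add(-1884, A)))), -1)) = Mul(2, Pow(Add(-3, A, Mul(A, Add(-1884, A))), -1)))
Add(Function('L')(Add(-452, 1071)), Mul(-1, Function('s')(-1906))) = Add(Mul(2, Pow(Add(-3, Pow(Add(-452, 1071), 2), Mul(-1883, Add(-452, 1071))), -1)), Mul(-1, Mul(-1366, Pow(-1906, -1)))) = Add(Mul(2, Pow(Add(-3, Pow(619, 2), Mul(-1883, 619)), -1)), Mul(-1, Mul(-1366, Rational(-1, 1906)))) = Add(Mul(2, Pow(Add(-3, 383161, -1165577), -1)), Mul(-1, Rational(683, 953))) = Add(Mul(2, Pow(-782419, -1)), Rational(-683, 953)) = Add(Mul(2, Rational(-1, 782419)), Rational(-683, 953)) = Add(Rational(-2, 782419), Rational(-683, 953)) = Rational(-534394083, 745645307)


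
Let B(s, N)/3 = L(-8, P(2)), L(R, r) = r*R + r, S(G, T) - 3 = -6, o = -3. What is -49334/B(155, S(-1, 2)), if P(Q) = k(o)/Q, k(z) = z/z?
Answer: 98668/21 ≈ 4698.5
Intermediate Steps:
k(z) = 1
P(Q) = 1/Q
S(G, T) = -3 (S(G, T) = 3 - 6 = -3)
L(R, r) = r + R*r (L(R, r) = R*r + r = r + R*r)
B(s, N) = -21/2 (B(s, N) = 3*((1 - 8)/2) = 3*((½)*(-7)) = 3*(-7/2) = -21/2)
-49334/B(155, S(-1, 2)) = -49334/(-21/2) = -49334*(-2/21) = 98668/21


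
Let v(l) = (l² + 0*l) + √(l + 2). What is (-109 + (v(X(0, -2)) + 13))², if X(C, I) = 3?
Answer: (87 - √5)² ≈ 7184.9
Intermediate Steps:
v(l) = l² + √(2 + l) (v(l) = (l² + 0) + √(2 + l) = l² + √(2 + l))
(-109 + (v(X(0, -2)) + 13))² = (-109 + ((3² + √(2 + 3)) + 13))² = (-109 + ((9 + √5) + 13))² = (-109 + (22 + √5))² = (-87 + √5)²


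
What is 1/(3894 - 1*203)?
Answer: 1/3691 ≈ 0.00027093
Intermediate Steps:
1/(3894 - 1*203) = 1/(3894 - 203) = 1/3691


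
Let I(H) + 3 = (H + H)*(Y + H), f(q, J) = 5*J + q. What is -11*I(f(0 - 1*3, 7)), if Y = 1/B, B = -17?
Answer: -381711/17 ≈ -22454.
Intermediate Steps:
Y = -1/17 (Y = 1/(-17) = -1/17 ≈ -0.058824)
f(q, J) = q + 5*J
I(H) = -3 + 2*H*(-1/17 + H) (I(H) = -3 + (H + H)*(-1/17 + H) = -3 + (2*H)*(-1/17 + H) = -3 + 2*H*(-1/17 + H))
-11*I(f(0 - 1*3, 7)) = -11*(-3 + 2*((0 - 1*3) + 5*7)² - 2*((0 - 1*3) + 5*7)/17) = -11*(-3 + 2*((0 - 3) + 35)² - 2*((0 - 3) + 35)/17) = -11*(-3 + 2*(-3 + 35)² - 2*(-3 + 35)/17) = -11*(-3 + 2*32² - 2/17*32) = -11*(-3 + 2*1024 - 64/17) = -11*(-3 + 2048 - 64/17) = -11*34701/17 = -381711/17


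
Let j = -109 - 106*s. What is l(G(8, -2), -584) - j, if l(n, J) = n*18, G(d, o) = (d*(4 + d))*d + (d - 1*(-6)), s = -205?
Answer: -7545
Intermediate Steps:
G(d, o) = 6 + d + d²*(4 + d) (G(d, o) = d²*(4 + d) + (d + 6) = d²*(4 + d) + (6 + d) = 6 + d + d²*(4 + d))
j = 21621 (j = -109 - 106*(-205) = -109 + 21730 = 21621)
l(n, J) = 18*n
l(G(8, -2), -584) - j = 18*(6 + 8 + 8³ + 4*8²) - 1*21621 = 18*(6 + 8 + 512 + 4*64) - 21621 = 18*(6 + 8 + 512 + 256) - 21621 = 18*782 - 21621 = 14076 - 21621 = -7545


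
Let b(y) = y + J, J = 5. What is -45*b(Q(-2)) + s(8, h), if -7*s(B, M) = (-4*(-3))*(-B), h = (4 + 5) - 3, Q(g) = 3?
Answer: -2424/7 ≈ -346.29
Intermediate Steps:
h = 6 (h = 9 - 3 = 6)
s(B, M) = 12*B/7 (s(B, M) = -(-4*(-3))*(-B)/7 = -12*(-B)/7 = -(-12)*B/7 = 12*B/7)
b(y) = 5 + y (b(y) = y + 5 = 5 + y)
-45*b(Q(-2)) + s(8, h) = -45*(5 + 3) + (12/7)*8 = -45*8 + 96/7 = -360 + 96/7 = -2424/7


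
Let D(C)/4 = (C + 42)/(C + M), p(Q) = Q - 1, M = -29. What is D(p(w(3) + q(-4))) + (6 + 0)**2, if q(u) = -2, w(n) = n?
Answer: 876/29 ≈ 30.207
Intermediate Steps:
p(Q) = -1 + Q
D(C) = 4*(42 + C)/(-29 + C) (D(C) = 4*((C + 42)/(C - 29)) = 4*((42 + C)/(-29 + C)) = 4*(42 + C)/(-29 + C))
D(p(w(3) + q(-4))) + (6 + 0)**2 = 4*(42 + (-1 + (3 - 2)))/(-29 + (-1 + (3 - 2))) + (6 + 0)**2 = 4*(42 + (-1 + 1))/(-29 + (-1 + 1)) + 6**2 = 4*(42 + 0)/(-29 + 0) + 36 = 4*42/(-29) + 36 = 4*(-1/29)*42 + 36 = -168/29 + 36 = 876/29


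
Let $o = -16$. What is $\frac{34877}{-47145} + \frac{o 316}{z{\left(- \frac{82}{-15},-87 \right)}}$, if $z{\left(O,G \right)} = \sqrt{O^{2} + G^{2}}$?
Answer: $- \frac{34877}{47145} - \frac{75840 \sqrt{1709749}}{1709749} \approx -58.74$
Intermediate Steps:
$z{\left(O,G \right)} = \sqrt{G^{2} + O^{2}}$
$\frac{34877}{-47145} + \frac{o 316}{z{\left(- \frac{82}{-15},-87 \right)}} = \frac{34877}{-47145} + \frac{\left(-16\right) 316}{\sqrt{\left(-87\right)^{2} + \left(- \frac{82}{-15}\right)^{2}}} = 34877 \left(- \frac{1}{47145}\right) - \frac{5056}{\sqrt{7569 + \left(\left(-82\right) \left(- \frac{1}{15}\right)\right)^{2}}} = - \frac{34877}{47145} - \frac{5056}{\sqrt{7569 + \left(\frac{82}{15}\right)^{2}}} = - \frac{34877}{47145} - \frac{5056}{\sqrt{7569 + \frac{6724}{225}}} = - \frac{34877}{47145} - \frac{5056}{\sqrt{\frac{1709749}{225}}} = - \frac{34877}{47145} - \frac{5056}{\frac{1}{15} \sqrt{1709749}} = - \frac{34877}{47145} - 5056 \frac{15 \sqrt{1709749}}{1709749} = - \frac{34877}{47145} - \frac{75840 \sqrt{1709749}}{1709749}$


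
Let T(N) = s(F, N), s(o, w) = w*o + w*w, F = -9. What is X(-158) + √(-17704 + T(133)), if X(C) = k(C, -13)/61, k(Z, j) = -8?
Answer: -8/61 + 2*I*√303 ≈ -0.13115 + 34.814*I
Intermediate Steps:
s(o, w) = w² + o*w (s(o, w) = o*w + w² = w² + o*w)
T(N) = N*(-9 + N)
X(C) = -8/61
X(-158) + √(-17704 + T(133)) = -8/61 + √(-17704 + 133*(-9 + 133)) = -8/61 + √(-17704 + 133*124) = -8/61 + √(-17704 + 16492) = -8/61 + √(-1212) = -8/61 + 2*I*√303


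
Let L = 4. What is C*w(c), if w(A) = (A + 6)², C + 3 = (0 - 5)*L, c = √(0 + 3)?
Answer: -897 - 276*√3 ≈ -1375.0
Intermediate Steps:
c = √3 ≈ 1.7320
C = -23 (C = -3 + (0 - 5)*4 = -3 - 5*4 = -3 - 20 = -23)
w(A) = (6 + A)²
C*w(c) = -23*(6 + √3)²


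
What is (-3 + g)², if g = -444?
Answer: 199809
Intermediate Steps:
(-3 + g)² = (-3 - 444)² = (-447)² = 199809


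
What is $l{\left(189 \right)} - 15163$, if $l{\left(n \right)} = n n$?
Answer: $20558$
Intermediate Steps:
$l{\left(n \right)} = n^{2}$
$l{\left(189 \right)} - 15163 = 189^{2} - 15163 = 35721 - 15163 = 20558$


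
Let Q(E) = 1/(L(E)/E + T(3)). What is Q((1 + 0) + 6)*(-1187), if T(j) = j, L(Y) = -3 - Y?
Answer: -8309/11 ≈ -755.36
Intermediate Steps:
Q(E) = 1/(3 + (-3 - E)/E) (Q(E) = 1/((-3 - E)/E + 3) = 1/(3 + (-3 - E)/E))
Q((1 + 0) + 6)*(-1187) = (((1 + 0) + 6)/(-3 + 2*((1 + 0) + 6)))*(-1187) = ((1 + 6)/(-3 + 2*(1 + 6)))*(-1187) = (7/(-3 + 2*7))*(-1187) = (7/(-3 + 14))*(-1187) = (7/11)*(-1187) = -8309/11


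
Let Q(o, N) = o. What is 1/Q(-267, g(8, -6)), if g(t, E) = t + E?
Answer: -1/267 ≈ -0.0037453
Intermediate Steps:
g(t, E) = E + t
1/Q(-267, g(8, -6)) = 1/(-267) = -1/267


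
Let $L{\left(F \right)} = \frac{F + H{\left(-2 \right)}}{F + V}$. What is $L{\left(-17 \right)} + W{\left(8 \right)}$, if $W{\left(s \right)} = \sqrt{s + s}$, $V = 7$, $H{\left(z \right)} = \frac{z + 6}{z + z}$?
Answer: $\frac{29}{5} \approx 5.8$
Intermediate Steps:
$H{\left(z \right)} = \frac{6 + z}{2 z}$
$W{\left(s \right)} = \sqrt{2} \sqrt{s}$ ($W{\left(s \right)} = \sqrt{2 s} = \sqrt{2} \sqrt{s}$)
$L{\left(F \right)} = \frac{-1 + F}{7 + F}$ ($L{\left(F \right)} = \frac{F + \frac{6 - 2}{2 \left(-2\right)}}{F + 7} = \frac{F + \frac{1}{2} \left(- \frac{1}{2}\right) 4}{7 + F} = \frac{F - 1}{7 + F} = \frac{-1 + F}{7 + F}$)
$L{\left(-17 \right)} + W{\left(8 \right)} = \frac{-1 - 17}{7 - 17} + \sqrt{2} \sqrt{8} = \frac{1}{-10} \left(-18\right) + \sqrt{2} \cdot 2 \sqrt{2} = \left(- \frac{1}{10}\right) \left(-18\right) + 4 = \frac{9}{5} + 4 = \frac{29}{5}$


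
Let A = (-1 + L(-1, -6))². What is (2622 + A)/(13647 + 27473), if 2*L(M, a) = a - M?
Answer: 41/640 ≈ 0.064062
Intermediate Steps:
L(M, a) = a/2 - M/2 (L(M, a) = (a - M)/2 = a/2 - M/2)
A = 49/4 (A = (-1 + ((½)*(-6) - ½*(-1)))² = (-1 + (-3 + ½))² = (-1 - 5/2)² = (-7/2)² = 49/4 ≈ 12.250)
(2622 + A)/(13647 + 27473) = (2622 + 49/4)/(13647 + 27473) = (10537/4)/41120 = (10537/4)*(1/41120) = 41/640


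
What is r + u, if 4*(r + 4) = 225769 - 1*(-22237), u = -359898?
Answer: -595801/2 ≈ -2.9790e+5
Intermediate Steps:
r = 123995/2 (r = -4 + (225769 - 1*(-22237))/4 = -4 + (225769 + 22237)/4 = -4 + (¼)*248006 = -4 + 124003/2 = 123995/2 ≈ 61998.)
r + u = 123995/2 - 359898 = -595801/2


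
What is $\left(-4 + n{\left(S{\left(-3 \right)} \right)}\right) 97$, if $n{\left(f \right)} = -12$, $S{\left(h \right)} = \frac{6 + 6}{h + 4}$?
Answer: $-1552$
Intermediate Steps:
$S{\left(h \right)} = \frac{12}{4 + h}$
$\left(-4 + n{\left(S{\left(-3 \right)} \right)}\right) 97 = \left(-4 - 12\right) 97 = \left(-16\right) 97 = -1552$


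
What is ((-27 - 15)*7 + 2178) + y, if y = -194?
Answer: 1690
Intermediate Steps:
((-27 - 15)*7 + 2178) + y = ((-27 - 15)*7 + 2178) - 194 = (-42*7 + 2178) - 194 = (-294 + 2178) - 194 = 1884 - 194 = 1690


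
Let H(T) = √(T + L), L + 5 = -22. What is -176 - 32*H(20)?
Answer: -176 - 32*I*√7 ≈ -176.0 - 84.664*I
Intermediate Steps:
L = -27 (L = -5 - 22 = -27)
H(T) = √(-27 + T) (H(T) = √(T - 27) = √(-27 + T))
-176 - 32*H(20) = -176 - 32*√(-27 + 20) = -176 - 32*I*√7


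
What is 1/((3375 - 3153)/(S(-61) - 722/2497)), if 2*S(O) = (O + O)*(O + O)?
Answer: 3096992/92389 ≈ 33.521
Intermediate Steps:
S(O) = 2*O² (S(O) = ((O + O)*(O + O))/2 = ((2*O)*(2*O))/2 = (4*O²)/2 = 2*O²)
1/((3375 - 3153)/(S(-61) - 722/2497)) = 1/((3375 - 3153)/(2*(-61)² - 722/2497)) = 1/(222/(2*3721 - 722*1/2497)) = 1/(222/(7442 - 722/2497)) = 1/(222/(18581952/2497)) = 1/(222*(2497/18581952)) = 1/(92389/3096992) = 3096992/92389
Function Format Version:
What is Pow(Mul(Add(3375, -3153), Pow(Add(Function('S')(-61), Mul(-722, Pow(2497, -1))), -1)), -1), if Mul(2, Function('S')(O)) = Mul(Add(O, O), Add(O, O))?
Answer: Rational(3096992, 92389) ≈ 33.521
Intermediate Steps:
Function('S')(O) = Mul(2, Pow(O, 2)) (Function('S')(O) = Mul(Rational(1, 2), Mul(Add(O, O), Add(O, O))) = Mul(Rational(1, 2), Mul(Mul(2, O), Mul(2, O))) = Mul(Rational(1, 2), Mul(4, Pow(O, 2))) = Mul(2, Pow(O, 2)))
Pow(Mul(Add(3375, -3153), Pow(Add(Function('S')(-61), Mul(-722, Pow(2497, -1))), -1)), -1) = Pow(Mul(Add(3375, -3153), Pow(Add(Mul(2, Pow(-61, 2)), Mul(-722, Pow(2497, -1))), -1)), -1) = Pow(Mul(222, Pow(Add(Mul(2, 3721), Mul(-722, Rational(1, 2497))), -1)), -1) = Pow(Mul(222, Pow(Add(7442, Rational(-722, 2497)), -1)), -1) = Pow(Mul(222, Pow(Rational(18581952, 2497), -1)), -1) = Pow(Mul(222, Rational(2497, 18581952)), -1) = Pow(Rational(92389, 3096992), -1) = Rational(3096992, 92389)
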